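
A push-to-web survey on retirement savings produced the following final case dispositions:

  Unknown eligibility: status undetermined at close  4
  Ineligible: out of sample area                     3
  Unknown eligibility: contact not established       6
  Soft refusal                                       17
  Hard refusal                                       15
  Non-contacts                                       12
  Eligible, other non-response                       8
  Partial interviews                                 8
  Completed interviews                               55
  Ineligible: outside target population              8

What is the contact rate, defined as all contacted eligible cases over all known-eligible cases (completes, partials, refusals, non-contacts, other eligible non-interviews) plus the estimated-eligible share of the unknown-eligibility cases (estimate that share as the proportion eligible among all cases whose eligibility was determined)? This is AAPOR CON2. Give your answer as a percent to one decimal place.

Refusal or break-off = 15 + 17 = 32
Unknown if eligible = 6 + 4 = 10
Out of scope = 8 + 3 = 11
Num → 55 + 8 + 32 + 8 = 103
Determined eligible → 55 + 8 + 32 + 12 + 8 = 115
e = 115 / (115 + 11) = 115 / 126 = 0.9127
Eligible share of unknowns → 0.9127 × 10 = 9.13
Base → 115 + 9.13 = 124.13
CON2 = 103 / 124.13 = 0.8298

83.0%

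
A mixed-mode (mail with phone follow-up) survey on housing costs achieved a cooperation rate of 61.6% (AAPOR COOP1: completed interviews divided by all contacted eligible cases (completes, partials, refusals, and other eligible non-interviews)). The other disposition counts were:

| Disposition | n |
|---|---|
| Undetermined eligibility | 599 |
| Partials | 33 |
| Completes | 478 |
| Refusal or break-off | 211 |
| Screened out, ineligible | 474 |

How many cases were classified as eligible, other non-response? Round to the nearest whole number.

COOP1 = 478 / D = 0.616
D = 478 / 0.616 = 776.0
Rest of base = 722
eligible, other non-response = 776.0 − 722 ≈ 54

54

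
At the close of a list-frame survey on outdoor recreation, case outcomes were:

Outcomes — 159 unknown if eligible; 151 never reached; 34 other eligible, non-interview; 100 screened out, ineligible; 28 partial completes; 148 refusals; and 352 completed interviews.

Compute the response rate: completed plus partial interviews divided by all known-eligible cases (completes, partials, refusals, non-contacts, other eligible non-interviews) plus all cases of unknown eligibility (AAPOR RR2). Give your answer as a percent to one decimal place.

43.6%

Top = 352 + 28 = 380
Base = 352 + 28 + 148 + 151 + 34 + 159 = 872
RR2 = 380 / 872 = 0.4358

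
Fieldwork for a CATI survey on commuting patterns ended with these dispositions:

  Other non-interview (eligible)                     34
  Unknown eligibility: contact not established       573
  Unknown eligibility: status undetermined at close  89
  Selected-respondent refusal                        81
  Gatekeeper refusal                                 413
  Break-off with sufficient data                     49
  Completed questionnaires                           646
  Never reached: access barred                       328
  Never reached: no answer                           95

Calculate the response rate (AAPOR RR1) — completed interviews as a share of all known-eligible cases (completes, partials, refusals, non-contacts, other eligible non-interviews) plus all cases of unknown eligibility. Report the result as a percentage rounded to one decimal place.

28.0%

Declined to participate = 413 + 81 = 494
Non-contacts = 95 + 328 = 423
Unknown if eligible = 573 + 89 = 662
Top = 646
Denominator = 646 + 49 + 494 + 423 + 34 + 662 = 2308
RR1 = 646 / 2308 = 0.2799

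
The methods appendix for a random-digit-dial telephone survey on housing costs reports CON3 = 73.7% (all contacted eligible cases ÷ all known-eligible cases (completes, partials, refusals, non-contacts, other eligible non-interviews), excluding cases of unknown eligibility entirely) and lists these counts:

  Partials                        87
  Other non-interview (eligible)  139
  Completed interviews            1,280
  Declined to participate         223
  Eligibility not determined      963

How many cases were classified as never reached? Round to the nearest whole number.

617

Num = 1280 + 87 + 223 + 139 = 1729
CON3 = 1729 / D = 0.737
D = 1729 / 0.737 = 2346.0
Remaining denominator categories sum to 1729
never reached = 2346.0 − 1729 ≈ 617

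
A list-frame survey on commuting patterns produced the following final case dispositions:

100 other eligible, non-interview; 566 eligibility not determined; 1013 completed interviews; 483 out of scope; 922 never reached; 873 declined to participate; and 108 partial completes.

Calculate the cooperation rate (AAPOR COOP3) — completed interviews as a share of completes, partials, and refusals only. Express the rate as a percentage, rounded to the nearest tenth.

Top: 1013
Base: 1013 + 108 + 873 = 1994
COOP3 = 1013 / 1994 = 0.5080

50.8%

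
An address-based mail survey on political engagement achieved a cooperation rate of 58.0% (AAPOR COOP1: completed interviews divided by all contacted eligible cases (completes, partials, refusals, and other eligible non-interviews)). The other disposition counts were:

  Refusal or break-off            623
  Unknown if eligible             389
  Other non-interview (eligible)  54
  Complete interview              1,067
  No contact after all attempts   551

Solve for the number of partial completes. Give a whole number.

96

COOP1 = 1067 / D = 0.580
D = 1067 / 0.580 = 1839.7
Remaining denominator categories sum to 1744
partial completes = 1839.7 − 1744 ≈ 96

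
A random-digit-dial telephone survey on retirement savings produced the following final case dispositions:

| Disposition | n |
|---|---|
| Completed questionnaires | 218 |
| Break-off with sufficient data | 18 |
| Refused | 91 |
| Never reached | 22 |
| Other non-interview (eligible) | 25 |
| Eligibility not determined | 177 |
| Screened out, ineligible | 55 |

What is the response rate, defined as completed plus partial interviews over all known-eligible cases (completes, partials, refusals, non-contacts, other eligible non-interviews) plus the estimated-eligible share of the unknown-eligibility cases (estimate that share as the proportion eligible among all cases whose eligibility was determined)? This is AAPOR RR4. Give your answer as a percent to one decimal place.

44.7%

Numerator: 218 + 18 = 236
Known eligible: 218 + 18 + 91 + 22 + 25 = 374
e = 374 / (374 + 55) = 374 / 429 = 0.8718
Eligible share of unknowns: 0.8718 × 177 = 154.31
Base: 374 + 154.31 = 528.31
RR4 = 236 / 528.31 = 0.4467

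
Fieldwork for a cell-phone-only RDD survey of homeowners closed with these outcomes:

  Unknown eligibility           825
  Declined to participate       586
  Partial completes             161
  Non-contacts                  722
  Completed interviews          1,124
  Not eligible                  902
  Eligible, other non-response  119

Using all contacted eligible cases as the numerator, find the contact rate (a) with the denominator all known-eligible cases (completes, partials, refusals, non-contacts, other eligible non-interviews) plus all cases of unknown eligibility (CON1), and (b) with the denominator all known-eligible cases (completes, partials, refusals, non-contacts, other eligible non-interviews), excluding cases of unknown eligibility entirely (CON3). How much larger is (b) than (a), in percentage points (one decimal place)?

Numerator → 1124 + 161 + 586 + 119 = 1990
Denominator → 1124 + 161 + 586 + 722 + 119 + 825 = 3537
CON1 = 1990 / 3537 = 0.5626
Denominator → 1124 + 161 + 586 + 722 + 119 = 2712
CON3 = 1990 / 2712 = 0.7338
Difference = 73.38 − 56.26 = 17.12 percentage points

17.1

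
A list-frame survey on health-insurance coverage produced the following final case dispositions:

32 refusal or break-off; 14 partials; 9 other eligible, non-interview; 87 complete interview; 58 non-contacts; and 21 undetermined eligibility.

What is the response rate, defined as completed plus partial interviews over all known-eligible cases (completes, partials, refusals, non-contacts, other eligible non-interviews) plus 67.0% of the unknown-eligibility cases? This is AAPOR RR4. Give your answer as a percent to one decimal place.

Num → 87 + 14 = 101
Determined eligible → 87 + 14 + 32 + 58 + 9 = 200
e × U → 0.6700 × 21 = 14.07
Base → 200 + 14.07 = 214.07
RR4 = 101 / 214.07 = 0.4718

47.2%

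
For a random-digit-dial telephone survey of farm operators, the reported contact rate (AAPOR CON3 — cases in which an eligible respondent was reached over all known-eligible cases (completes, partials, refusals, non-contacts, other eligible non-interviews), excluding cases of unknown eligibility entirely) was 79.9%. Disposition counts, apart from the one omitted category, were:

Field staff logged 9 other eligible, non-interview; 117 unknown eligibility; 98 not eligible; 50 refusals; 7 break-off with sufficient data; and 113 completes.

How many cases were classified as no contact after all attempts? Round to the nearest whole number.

45

Numerator = 113 + 7 + 50 + 9 = 179
CON3 = 179 / D = 0.799
D = 179 / 0.799 = 224.0
Rest of base = 179
no contact after all attempts = 224.0 − 179 ≈ 45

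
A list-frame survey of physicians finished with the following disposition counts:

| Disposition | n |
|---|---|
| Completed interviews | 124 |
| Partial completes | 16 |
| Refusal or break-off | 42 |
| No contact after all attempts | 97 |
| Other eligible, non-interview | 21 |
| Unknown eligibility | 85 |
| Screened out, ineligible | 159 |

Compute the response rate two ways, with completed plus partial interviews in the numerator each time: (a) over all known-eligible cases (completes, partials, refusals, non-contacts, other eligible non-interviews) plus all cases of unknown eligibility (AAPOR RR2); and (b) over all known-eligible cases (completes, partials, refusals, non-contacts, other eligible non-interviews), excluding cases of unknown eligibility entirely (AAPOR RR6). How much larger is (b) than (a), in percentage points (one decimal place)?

10.3

Num → 124 + 16 = 140
Denom → 124 + 16 + 42 + 97 + 21 + 85 = 385
RR2 = 140 / 385 = 0.3636
Denom → 124 + 16 + 42 + 97 + 21 = 300
RR6 = 140 / 300 = 0.4667
Difference = 46.67 − 36.36 = 10.31 percentage points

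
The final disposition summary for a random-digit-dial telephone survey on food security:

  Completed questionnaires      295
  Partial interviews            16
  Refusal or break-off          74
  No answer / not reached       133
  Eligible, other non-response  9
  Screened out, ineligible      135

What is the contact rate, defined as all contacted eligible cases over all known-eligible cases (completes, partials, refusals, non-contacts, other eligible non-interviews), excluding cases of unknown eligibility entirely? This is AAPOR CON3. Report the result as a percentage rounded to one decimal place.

Num → 295 + 16 + 74 + 9 = 394
Denominator → 295 + 16 + 74 + 133 + 9 = 527
CON3 = 394 / 527 = 0.7476

74.8%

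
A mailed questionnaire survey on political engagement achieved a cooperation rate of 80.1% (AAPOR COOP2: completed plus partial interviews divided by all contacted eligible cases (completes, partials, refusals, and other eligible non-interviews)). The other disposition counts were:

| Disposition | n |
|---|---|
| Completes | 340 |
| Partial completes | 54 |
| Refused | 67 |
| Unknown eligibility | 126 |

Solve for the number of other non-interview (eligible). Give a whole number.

31

Top: 340 + 54 = 394
COOP2 = 394 / D = 0.801
D = 394 / 0.801 = 491.9
Rest of base = 461
other non-interview (eligible) = 491.9 − 461 ≈ 31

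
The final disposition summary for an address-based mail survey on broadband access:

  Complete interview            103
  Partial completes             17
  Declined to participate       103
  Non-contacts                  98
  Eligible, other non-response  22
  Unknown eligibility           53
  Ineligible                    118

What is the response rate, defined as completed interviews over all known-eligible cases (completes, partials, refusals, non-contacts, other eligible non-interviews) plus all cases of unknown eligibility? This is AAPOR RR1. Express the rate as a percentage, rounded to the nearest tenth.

Numerator = 103
Denominator = 103 + 17 + 103 + 98 + 22 + 53 = 396
RR1 = 103 / 396 = 0.2601

26.0%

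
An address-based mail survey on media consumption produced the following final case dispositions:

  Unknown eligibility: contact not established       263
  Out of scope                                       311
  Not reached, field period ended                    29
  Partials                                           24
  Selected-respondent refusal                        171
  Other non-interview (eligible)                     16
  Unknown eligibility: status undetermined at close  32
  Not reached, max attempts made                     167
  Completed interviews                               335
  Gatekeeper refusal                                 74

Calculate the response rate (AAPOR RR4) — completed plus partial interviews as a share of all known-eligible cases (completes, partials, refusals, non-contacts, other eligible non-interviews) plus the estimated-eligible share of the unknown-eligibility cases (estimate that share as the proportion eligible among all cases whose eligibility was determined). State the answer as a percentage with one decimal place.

Refusal or break-off = 74 + 171 = 245
Non-contacts = 29 + 167 = 196
Unknown if eligible = 263 + 32 = 295
Top → 335 + 24 = 359
Known eligible → 335 + 24 + 245 + 196 + 16 = 816
e = 816 / (816 + 311) = 816 / 1127 = 0.7240
e × U → 0.7240 × 295 = 213.58
Denom → 816 + 213.58 = 1029.58
RR4 = 359 / 1029.58 = 0.3487

34.9%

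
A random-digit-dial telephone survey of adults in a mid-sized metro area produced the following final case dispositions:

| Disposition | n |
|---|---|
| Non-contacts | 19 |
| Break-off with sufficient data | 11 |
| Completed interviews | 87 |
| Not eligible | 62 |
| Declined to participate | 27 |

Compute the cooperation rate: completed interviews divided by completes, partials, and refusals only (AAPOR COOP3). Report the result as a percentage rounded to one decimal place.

Num: 87
Base: 87 + 11 + 27 = 125
COOP3 = 87 / 125 = 0.6960

69.6%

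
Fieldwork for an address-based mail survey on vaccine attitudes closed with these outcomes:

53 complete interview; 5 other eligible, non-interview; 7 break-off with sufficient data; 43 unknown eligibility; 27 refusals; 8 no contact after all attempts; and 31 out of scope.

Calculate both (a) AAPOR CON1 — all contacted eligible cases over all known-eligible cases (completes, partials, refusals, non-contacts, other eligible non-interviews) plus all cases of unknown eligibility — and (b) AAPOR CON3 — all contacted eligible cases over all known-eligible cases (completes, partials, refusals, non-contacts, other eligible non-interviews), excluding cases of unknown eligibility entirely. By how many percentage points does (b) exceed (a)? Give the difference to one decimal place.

27.7

Numerator → 53 + 7 + 27 + 5 = 92
Base → 53 + 7 + 27 + 8 + 5 + 43 = 143
CON1 = 92 / 143 = 0.6434
Base → 53 + 7 + 27 + 8 + 5 = 100
CON3 = 92 / 100 = 0.9200
Difference = 92.00 − 64.34 = 27.66 percentage points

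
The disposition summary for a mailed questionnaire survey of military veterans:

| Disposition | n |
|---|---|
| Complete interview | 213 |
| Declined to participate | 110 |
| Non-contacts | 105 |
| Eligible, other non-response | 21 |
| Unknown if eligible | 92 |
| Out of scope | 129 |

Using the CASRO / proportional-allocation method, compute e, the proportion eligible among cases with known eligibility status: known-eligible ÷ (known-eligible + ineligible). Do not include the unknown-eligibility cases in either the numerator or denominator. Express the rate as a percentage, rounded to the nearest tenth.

77.7%

Eligible (known): 213 + 110 + 105 + 21 = 449
e = 449 / (449 + 129) = 449 / 578 = 0.7768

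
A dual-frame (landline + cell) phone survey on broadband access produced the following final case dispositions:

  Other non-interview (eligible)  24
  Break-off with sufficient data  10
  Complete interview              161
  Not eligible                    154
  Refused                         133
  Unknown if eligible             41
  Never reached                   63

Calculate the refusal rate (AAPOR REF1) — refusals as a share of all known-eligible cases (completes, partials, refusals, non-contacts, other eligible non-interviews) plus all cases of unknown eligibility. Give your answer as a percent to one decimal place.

30.8%

Numerator = 133
Base = 161 + 10 + 133 + 63 + 24 + 41 = 432
REF1 = 133 / 432 = 0.3079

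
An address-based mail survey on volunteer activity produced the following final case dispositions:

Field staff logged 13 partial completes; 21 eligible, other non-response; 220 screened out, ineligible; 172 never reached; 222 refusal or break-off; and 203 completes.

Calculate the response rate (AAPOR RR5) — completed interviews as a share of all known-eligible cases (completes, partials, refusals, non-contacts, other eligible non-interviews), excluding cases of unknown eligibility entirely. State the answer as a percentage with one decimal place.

32.2%

Num → 203
Denom → 203 + 13 + 222 + 172 + 21 = 631
RR5 = 203 / 631 = 0.3217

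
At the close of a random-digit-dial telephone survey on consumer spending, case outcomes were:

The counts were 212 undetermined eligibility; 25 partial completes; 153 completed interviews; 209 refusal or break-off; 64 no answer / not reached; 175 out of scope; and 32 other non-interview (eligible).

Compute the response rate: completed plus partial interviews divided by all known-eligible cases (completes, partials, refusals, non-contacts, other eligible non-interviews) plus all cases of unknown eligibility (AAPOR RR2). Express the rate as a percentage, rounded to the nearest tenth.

25.6%

Numerator = 153 + 25 = 178
Denominator = 153 + 25 + 209 + 64 + 32 + 212 = 695
RR2 = 178 / 695 = 0.2561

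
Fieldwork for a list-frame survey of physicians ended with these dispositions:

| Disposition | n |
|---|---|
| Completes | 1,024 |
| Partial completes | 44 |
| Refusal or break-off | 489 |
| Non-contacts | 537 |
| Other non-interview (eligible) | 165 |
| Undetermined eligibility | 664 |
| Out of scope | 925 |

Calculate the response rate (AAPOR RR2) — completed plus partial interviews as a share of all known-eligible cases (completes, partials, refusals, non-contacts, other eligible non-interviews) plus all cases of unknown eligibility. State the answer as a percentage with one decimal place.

Num = 1024 + 44 = 1068
Denom = 1024 + 44 + 489 + 537 + 165 + 664 = 2923
RR2 = 1068 / 2923 = 0.3654

36.5%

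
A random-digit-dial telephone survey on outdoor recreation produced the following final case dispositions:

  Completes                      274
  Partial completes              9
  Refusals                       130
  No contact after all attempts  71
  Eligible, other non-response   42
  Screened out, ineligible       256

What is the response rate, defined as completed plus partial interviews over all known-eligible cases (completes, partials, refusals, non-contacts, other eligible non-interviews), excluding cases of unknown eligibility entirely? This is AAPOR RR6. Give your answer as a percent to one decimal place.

53.8%

Top → 274 + 9 = 283
Denom → 274 + 9 + 130 + 71 + 42 = 526
RR6 = 283 / 526 = 0.5380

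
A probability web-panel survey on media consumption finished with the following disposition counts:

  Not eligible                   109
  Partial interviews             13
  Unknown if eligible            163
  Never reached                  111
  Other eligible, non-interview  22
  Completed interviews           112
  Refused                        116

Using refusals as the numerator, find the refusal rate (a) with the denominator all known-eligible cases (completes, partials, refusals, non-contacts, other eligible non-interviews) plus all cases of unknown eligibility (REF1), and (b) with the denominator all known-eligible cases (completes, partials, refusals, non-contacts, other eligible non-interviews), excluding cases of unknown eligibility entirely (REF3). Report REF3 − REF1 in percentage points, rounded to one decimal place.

Top → 116
Denominator → 112 + 13 + 116 + 111 + 22 + 163 = 537
REF1 = 116 / 537 = 0.2160
Denominator → 112 + 13 + 116 + 111 + 22 = 374
REF3 = 116 / 374 = 0.3102
Difference = 31.02 − 21.60 = 9.42 percentage points

9.4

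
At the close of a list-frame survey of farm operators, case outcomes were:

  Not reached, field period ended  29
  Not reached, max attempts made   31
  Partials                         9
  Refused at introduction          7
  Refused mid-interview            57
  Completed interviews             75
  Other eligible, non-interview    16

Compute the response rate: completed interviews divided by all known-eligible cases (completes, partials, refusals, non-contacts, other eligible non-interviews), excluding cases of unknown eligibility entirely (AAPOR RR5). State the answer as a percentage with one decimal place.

33.5%

Refused = 7 + 57 = 64
Non-contacts = 29 + 31 = 60
Numerator: 75
Denom: 75 + 9 + 64 + 60 + 16 = 224
RR5 = 75 / 224 = 0.3348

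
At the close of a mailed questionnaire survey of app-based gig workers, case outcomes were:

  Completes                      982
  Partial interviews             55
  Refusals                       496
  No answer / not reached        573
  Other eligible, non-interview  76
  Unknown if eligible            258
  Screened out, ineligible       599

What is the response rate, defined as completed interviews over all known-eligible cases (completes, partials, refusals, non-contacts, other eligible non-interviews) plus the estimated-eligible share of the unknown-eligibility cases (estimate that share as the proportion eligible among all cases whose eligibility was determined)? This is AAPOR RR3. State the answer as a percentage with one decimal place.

Num → 982
Determined eligible → 982 + 55 + 496 + 573 + 76 = 2182
e = 2182 / (2182 + 599) = 2182 / 2781 = 0.7846
Estimated eligible among unknowns → 0.7846 × 258 = 202.43
Base → 2182 + 202.43 = 2384.43
RR3 = 982 / 2384.43 = 0.4118

41.2%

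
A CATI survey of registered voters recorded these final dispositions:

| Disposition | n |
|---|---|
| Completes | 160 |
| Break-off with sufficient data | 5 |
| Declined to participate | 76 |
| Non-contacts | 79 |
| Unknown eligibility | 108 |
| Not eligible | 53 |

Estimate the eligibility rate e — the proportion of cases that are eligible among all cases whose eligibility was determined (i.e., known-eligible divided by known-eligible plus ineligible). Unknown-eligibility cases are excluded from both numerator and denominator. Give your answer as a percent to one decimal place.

85.8%

Eligible (known) = 160 + 5 + 76 + 79 = 320
e = 320 / (320 + 53) = 320 / 373 = 0.8579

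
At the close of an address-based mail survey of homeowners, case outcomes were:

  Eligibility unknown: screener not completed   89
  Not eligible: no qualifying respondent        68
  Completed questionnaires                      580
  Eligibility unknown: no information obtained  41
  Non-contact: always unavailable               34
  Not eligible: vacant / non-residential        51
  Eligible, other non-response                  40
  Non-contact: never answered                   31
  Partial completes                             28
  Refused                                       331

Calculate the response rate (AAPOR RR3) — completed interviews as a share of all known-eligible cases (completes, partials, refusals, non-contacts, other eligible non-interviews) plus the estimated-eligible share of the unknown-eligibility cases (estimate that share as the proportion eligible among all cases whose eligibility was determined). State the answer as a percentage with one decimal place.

No answer / not reached = 31 + 34 = 65
Eligibility not determined = 89 + 41 = 130
Ineligible = 68 + 51 = 119
Numerator → 580
Determined eligible → 580 + 28 + 331 + 65 + 40 = 1044
e = 1044 / (1044 + 119) = 1044 / 1163 = 0.8977
e × U → 0.8977 × 130 = 116.70
Denom → 1044 + 116.70 = 1160.70
RR3 = 580 / 1160.70 = 0.4997

50.0%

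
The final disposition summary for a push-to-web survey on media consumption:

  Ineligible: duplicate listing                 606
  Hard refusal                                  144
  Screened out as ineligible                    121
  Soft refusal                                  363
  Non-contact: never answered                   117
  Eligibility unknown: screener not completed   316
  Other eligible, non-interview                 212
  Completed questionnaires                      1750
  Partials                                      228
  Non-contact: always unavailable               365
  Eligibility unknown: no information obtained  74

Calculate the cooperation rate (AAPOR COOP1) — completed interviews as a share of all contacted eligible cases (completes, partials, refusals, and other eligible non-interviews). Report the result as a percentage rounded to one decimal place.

64.9%

Declined to participate = 144 + 363 = 507
No contact after all attempts = 117 + 365 = 482
Unknown eligibility = 316 + 74 = 390
Out of scope = 121 + 606 = 727
Numerator → 1750
Denominator → 1750 + 228 + 507 + 212 = 2697
COOP1 = 1750 / 2697 = 0.6489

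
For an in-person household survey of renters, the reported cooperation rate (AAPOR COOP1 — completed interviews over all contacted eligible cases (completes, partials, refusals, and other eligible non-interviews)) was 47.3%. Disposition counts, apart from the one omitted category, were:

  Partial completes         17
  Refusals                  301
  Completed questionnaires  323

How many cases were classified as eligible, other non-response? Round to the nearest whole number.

42

COOP1 = 323 / D = 0.473
D = 323 / 0.473 = 682.9
Remaining denominator categories sum to 641
eligible, other non-response = 682.9 − 641 ≈ 42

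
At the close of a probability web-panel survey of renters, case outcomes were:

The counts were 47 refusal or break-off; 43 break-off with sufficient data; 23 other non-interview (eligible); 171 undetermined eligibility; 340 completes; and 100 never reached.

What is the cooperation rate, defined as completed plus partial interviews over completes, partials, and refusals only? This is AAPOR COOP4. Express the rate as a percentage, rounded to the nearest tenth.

Top → 340 + 43 = 383
Denominator → 340 + 43 + 47 = 430
COOP4 = 383 / 430 = 0.8907

89.1%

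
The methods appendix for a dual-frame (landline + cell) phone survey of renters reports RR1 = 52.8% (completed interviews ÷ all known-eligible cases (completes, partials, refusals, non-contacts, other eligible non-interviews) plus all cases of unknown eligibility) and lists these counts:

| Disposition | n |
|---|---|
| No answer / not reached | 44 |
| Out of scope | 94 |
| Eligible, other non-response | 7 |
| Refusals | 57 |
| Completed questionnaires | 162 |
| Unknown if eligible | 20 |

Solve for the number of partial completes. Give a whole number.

RR1 = 162 / D = 0.528
D = 162 / 0.528 = 306.8
Remaining denominator categories sum to 290
partial completes = 306.8 − 290 ≈ 17

17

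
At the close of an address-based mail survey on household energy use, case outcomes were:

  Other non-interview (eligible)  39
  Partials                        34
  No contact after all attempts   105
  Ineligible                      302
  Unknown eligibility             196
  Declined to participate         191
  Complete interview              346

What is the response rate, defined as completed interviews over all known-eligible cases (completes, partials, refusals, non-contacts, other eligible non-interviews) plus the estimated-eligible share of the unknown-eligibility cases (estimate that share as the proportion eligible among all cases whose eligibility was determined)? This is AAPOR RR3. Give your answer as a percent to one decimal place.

Numerator → 346
Determined eligible → 346 + 34 + 191 + 105 + 39 = 715
e = 715 / (715 + 302) = 715 / 1017 = 0.7030
e × U → 0.7030 × 196 = 137.79
Denominator → 715 + 137.79 = 852.79
RR3 = 346 / 852.79 = 0.4057

40.6%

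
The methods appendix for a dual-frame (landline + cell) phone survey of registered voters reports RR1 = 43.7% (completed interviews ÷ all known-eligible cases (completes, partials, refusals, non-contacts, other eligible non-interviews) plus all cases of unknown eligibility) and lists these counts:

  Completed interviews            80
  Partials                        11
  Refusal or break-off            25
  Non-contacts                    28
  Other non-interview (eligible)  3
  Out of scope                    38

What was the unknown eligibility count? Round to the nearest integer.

RR1 = 80 / D = 0.437
D = 80 / 0.437 = 183.1
Other denominator terms total 147
unknown eligibility = 183.1 − 147 ≈ 36

36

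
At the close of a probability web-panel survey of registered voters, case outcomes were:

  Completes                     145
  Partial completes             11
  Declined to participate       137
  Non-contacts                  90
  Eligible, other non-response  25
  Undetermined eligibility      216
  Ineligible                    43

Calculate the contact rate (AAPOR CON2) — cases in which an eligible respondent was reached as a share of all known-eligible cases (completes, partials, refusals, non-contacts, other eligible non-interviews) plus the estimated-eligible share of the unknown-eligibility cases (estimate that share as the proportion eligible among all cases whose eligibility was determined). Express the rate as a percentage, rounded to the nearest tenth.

52.7%

Top = 145 + 11 + 137 + 25 = 318
Determined eligible = 145 + 11 + 137 + 90 + 25 = 408
e = 408 / (408 + 43) = 408 / 451 = 0.9047
Estimated eligible among unknowns = 0.9047 × 216 = 195.42
Denominator = 408 + 195.42 = 603.42
CON2 = 318 / 603.42 = 0.5270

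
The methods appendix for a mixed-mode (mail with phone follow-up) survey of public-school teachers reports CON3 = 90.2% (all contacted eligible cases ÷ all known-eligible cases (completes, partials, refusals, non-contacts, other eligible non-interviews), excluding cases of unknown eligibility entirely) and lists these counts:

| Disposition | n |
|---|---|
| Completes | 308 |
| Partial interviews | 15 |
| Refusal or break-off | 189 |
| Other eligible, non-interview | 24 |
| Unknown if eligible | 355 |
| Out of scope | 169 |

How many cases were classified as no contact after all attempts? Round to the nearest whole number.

Numerator = 308 + 15 + 189 + 24 = 536
CON3 = 536 / D = 0.902
D = 536 / 0.902 = 594.2
Other denominator terms total 536
no contact after all attempts = 594.2 − 536 ≈ 58

58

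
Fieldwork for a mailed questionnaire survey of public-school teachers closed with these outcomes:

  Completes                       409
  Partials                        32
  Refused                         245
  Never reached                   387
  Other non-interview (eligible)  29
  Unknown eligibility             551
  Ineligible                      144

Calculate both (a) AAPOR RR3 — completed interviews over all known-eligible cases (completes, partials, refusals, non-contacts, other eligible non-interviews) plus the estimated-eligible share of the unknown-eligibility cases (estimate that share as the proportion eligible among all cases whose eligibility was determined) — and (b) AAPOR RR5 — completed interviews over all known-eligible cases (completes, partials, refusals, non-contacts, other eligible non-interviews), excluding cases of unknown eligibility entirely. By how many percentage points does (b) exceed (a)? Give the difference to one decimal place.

Num: 409
Known eligible: 409 + 32 + 245 + 387 + 29 = 1102
e = 1102 / (1102 + 144) = 1102 / 1246 = 0.8844
e × U: 0.8844 × 551 = 487.30
Base: 1102 + 487.30 = 1589.30
RR3 = 409 / 1589.30 = 0.2573
Base: 409 + 32 + 245 + 387 + 29 = 1102
RR5 = 409 / 1102 = 0.3711
Difference = 37.11 − 25.73 = 11.38 percentage points

11.4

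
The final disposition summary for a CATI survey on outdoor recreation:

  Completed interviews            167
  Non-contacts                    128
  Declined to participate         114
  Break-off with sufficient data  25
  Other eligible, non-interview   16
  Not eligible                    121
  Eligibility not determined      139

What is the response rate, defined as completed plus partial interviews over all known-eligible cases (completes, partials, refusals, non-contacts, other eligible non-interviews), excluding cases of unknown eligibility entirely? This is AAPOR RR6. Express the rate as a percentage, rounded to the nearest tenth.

Num: 167 + 25 = 192
Denominator: 167 + 25 + 114 + 128 + 16 = 450
RR6 = 192 / 450 = 0.4267

42.7%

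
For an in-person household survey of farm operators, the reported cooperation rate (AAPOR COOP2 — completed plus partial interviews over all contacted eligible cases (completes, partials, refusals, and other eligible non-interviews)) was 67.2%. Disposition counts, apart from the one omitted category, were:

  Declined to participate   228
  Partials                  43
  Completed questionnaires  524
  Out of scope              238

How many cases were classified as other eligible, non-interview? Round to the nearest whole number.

49

Numerator: 524 + 43 = 567
COOP2 = 567 / D = 0.672
D = 567 / 0.672 = 843.8
Rest of base = 795
other eligible, non-interview = 843.8 − 795 ≈ 49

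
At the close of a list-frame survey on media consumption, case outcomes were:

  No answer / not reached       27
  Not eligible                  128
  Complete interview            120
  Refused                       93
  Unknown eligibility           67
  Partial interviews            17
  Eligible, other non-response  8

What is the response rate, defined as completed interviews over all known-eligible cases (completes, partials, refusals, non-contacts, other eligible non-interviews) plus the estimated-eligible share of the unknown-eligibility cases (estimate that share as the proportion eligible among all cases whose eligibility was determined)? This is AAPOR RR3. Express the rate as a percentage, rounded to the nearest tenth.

38.7%

Top → 120
Known eligible → 120 + 17 + 93 + 27 + 8 = 265
e = 265 / (265 + 128) = 265 / 393 = 0.6743
Estimated eligible among unknowns → 0.6743 × 67 = 45.18
Base → 265 + 45.18 = 310.18
RR3 = 120 / 310.18 = 0.3869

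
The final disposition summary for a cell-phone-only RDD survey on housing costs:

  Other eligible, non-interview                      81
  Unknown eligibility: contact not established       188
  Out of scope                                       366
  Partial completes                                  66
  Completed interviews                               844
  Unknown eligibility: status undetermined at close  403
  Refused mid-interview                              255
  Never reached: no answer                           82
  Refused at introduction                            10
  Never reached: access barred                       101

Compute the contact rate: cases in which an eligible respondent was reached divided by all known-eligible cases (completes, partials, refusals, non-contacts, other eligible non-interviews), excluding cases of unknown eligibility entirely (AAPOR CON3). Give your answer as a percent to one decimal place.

87.3%

Refused = 10 + 255 = 265
Never reached = 82 + 101 = 183
Unknown eligibility = 188 + 403 = 591
Num = 844 + 66 + 265 + 81 = 1256
Denom = 844 + 66 + 265 + 183 + 81 = 1439
CON3 = 1256 / 1439 = 0.8728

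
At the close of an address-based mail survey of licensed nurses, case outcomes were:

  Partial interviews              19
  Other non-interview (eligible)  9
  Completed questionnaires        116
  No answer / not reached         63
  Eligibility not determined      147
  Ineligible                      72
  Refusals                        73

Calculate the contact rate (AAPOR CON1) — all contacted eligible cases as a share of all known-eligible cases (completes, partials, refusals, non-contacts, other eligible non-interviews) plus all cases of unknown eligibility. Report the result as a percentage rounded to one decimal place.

Num → 116 + 19 + 73 + 9 = 217
Denom → 116 + 19 + 73 + 63 + 9 + 147 = 427
CON1 = 217 / 427 = 0.5082

50.8%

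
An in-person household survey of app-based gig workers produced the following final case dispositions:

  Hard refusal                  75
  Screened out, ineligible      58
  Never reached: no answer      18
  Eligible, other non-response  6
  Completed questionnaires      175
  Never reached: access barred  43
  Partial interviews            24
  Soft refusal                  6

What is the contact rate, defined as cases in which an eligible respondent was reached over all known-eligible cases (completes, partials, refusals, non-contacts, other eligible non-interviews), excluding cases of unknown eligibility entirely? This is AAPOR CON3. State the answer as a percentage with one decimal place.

Refused = 75 + 6 = 81
Non-contacts = 18 + 43 = 61
Num = 175 + 24 + 81 + 6 = 286
Base = 175 + 24 + 81 + 61 + 6 = 347
CON3 = 286 / 347 = 0.8242

82.4%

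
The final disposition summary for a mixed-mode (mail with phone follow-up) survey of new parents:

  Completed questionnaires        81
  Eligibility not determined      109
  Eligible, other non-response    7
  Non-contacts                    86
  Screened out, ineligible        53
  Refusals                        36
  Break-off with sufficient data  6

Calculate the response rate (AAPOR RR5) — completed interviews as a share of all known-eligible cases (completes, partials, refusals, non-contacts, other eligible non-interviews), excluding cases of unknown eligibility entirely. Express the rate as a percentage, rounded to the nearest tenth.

Top → 81
Denominator → 81 + 6 + 36 + 86 + 7 = 216
RR5 = 81 / 216 = 0.3750

37.5%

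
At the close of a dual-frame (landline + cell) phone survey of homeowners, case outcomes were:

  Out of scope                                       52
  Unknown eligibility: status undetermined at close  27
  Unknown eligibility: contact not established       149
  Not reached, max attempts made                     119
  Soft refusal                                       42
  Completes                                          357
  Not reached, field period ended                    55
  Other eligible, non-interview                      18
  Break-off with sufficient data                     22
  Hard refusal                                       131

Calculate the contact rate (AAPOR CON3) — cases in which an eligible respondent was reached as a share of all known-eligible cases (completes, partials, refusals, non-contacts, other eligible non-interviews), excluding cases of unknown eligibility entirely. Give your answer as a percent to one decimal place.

76.6%

Refusal or break-off = 131 + 42 = 173
No answer / not reached = 55 + 119 = 174
Unknown if eligible = 149 + 27 = 176
Numerator: 357 + 22 + 173 + 18 = 570
Denom: 357 + 22 + 173 + 174 + 18 = 744
CON3 = 570 / 744 = 0.7661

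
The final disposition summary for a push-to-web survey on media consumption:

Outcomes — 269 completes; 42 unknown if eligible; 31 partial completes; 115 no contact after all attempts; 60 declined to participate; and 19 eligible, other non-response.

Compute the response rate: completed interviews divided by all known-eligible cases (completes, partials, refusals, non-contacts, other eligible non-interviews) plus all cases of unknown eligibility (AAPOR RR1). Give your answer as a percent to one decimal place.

50.2%

Numerator → 269
Denom → 269 + 31 + 60 + 115 + 19 + 42 = 536
RR1 = 269 / 536 = 0.5019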